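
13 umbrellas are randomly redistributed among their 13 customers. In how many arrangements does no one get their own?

Use the recurrence D(n) = (n-1)(D(n-1) + D(n-2)) with D(0)=1, D(1)=0.
D(2) = 1 x (0 + 1) = 1
D(3) = 2 x (1 + 0) = 2
D(4) = 3 x (2 + 1) = 9
D(5) = 4 x (9 + 2) = 44
D(6) = 5 x (44 + 9) = 265
D(7) = 6 x (265 + 44) = 1854
D(8) = 7 x (1854 + 265) = 14833
D(9) = 8 x (14833 + 1854) = 133496
D(10) = 9 x (133496 + 14833) = 1334961
D(11) = 10 x (1334961 + 133496) = 14684570
D(12) = 11 x (14684570 + 1334961) = 176214841
D(13) = 12 x (D(12) + D(11)) = 12 x (176214841 + 14684570)

Final answer: D(13) = 2290792932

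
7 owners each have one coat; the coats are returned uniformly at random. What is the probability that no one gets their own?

Use the recurrence D(n) = (n-1)(D(n-1) + D(n-2)) with D(0)=1, D(1)=0.
Building up: D(2)=1, D(3)=2, D(4)=9, D(5)=44, D(6)=265, D(7)=1854.
Total arrangements: 7! = 5040.
Probability = D(7)/7! = 103/280.

Final answer: D(7)/7! = 1854/5040 = 0.367857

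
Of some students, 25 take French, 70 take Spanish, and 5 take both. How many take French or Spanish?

|A union B| = |A| + |B| - |A intersect B| = 25 + 70 - 5.

Final answer: 90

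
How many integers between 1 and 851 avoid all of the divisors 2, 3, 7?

|div by 2|=425, |div by 3|=283, |div by 7|=121.
|div by 2&3|=141, |div by 2&7|=60, |div by 3&7|=40, |div by all|=20.
By inclusion-exclusion, divisible by at least one: 425+283+121-141-60-40+20 = 608.
Not divisible by any: 851 - 608.

Final answer: 243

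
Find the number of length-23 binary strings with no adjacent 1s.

Let a(n) count valid strings. If the last bit is 0 the prefix is any valid string of length n-1; if it is 1 the string must end in 01 with a valid prefix of length n-2. So a(n) = a(n-1) + a(n-2), a(1)=2, a(2)=3.
Computing successive values: a(1)=2, a(2)=3, a(3)=5, a(4)=8, a(5)=13, a(6)=21, a(7)=34, a(8)=55, a(9)=89, a(10)=144, a(11)=233, a(12)=377, a(13)=610, a(14)=987, a(15)=1597, a(16)=2584, a(17)=4181, a(18)=6765, a(19)=10946, a(20)=17711, a(21)=28657, a(22)=46368, a(23)=75025.

Final answer: 75025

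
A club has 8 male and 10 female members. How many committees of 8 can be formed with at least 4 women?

Sum over valid woman counts:
C(10,4)C(8,4) = 14700
C(10,5)C(8,3) = 14112
C(10,6)C(8,2) = 5880
C(10,7)C(8,1) = 960
C(10,8)C(8,0) = 45
Total: 14700 + 14112 + 5880 + 960 + 45.

Final answer: 35697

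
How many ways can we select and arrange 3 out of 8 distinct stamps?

P(8,3) = 8!/(8-3)! = 8!/5!.

Final answer: P(8,3) = 336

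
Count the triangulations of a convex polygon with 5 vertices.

This is counted by the nth Catalan number C_n. Here n = 5 - 2 = 3.
C_n = (2n)!/(n!(n+1)!), so C_{3} = 6!/(3! x 4!) = C(6,3)/4 = 20/4.

Final answer: C_{3} = 5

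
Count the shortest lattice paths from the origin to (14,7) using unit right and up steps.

Each path has 14 right steps and 7 up steps in some order (21 steps total).
Choose which 7 of the 21 steps are up: C(21,7).

Final answer: C(21,7) = 116280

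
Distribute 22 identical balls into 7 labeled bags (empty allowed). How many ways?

Stars and bars: C(n+k-1, k-1) = C(28,6).

Final answer: C(28,6) = 376740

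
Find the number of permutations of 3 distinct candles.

The number of ways to arrange 3 distinct objects is 3!.

Final answer: 3! = 6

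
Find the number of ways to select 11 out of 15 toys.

C(15,11) = 15!/(11! x 4!).

Final answer: \binom{15}{11} = 1365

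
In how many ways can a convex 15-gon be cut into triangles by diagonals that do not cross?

This is counted by the nth Catalan number C_n. Here n = 15 - 2 = 13.
Using C_0 = 1 and C_(k+1) = C_k x 2(2k+1)/(k+2), build up term by term: C_1=1, C_2=2, C_3=5, C_4=14, C_5=42, C_6=132, C_7=429, C_8=1430, C_9=4862, C_10=16796, C_11=58786, C_12=208012, C_13=742900.

Final answer: C_{13} = 742900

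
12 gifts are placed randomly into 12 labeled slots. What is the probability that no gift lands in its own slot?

D(n) = (n-1)(D(n-1) + D(n-2)), D(0)=1, D(1)=0.
Building up: D(2)=1, D(3)=2, D(4)=9, D(5)=44, D(6)=265, D(7)=1854, D(8)=14833, D(9)=133496, D(10)=1334961, D(11)=14684570, D(12)=176214841.
Total arrangements: 12! = 479001600.
Probability = D(12)/12! = 16019531/43545600.

Final answer: D(12)/12! = 176214841/479001600 = 0.367879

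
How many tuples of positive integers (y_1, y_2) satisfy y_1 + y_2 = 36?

Substitute y'_i = y_i - 1 (so y'_i >= 0). Then sum y'_i = 36 - 2 = 34.
Stars and bars: C(34+2-1, 2-1) = C(35,1).

Final answer: C(35,1) = 35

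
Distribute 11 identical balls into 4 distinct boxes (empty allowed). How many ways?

Stars and bars: C(n+k-1, k-1) = C(14,3).

Final answer: C(14,3) = 364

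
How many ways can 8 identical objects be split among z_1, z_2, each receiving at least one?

Substitute z'_i = z_i - 1 (so z'_i >= 0). Then sum z'_i = 8 - 2 = 6.
Stars and bars: C(6+2-1, 2-1) = C(7,1).

Final answer: C(7,1) = 7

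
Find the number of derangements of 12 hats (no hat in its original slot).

Derangements satisfy D(n) = (n-1)(D(n-1) + D(n-2)), starting from D(0)=1, D(1)=0.
D(2) = 1 x (0 + 1) = 1
D(3) = 2 x (1 + 0) = 2
D(4) = 3 x (2 + 1) = 9
D(5) = 4 x (9 + 2) = 44
D(6) = 5 x (44 + 9) = 265
D(7) = 6 x (265 + 44) = 1854
D(8) = 7 x (1854 + 265) = 14833
D(9) = 8 x (14833 + 1854) = 133496
D(10) = 9 x (133496 + 14833) = 1334961
D(11) = 10 x (1334961 + 133496) = 14684570
D(12) = 11 x (D(11) + D(10)) = 11 x (14684570 + 1334961)

Final answer: D(12) = 176214841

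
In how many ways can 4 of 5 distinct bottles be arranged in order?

P(5,4) = 5!/(5-4)! = 5!/1!.

Final answer: P(5,4) = 120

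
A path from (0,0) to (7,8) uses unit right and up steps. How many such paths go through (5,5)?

Paths (0,0)->(5,5): C(10,5) = 252.
Paths (5,5)->(7,8): C(5,3) = 10.
By multiplication principle: 252 x 10.

Final answer: 2520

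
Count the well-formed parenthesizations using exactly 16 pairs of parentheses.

The structures are counted by the Catalan number C_n. Here n = 16 (pairs).
C_n = C(2n,n)/(n+1), so C_{16} = C(32,16)/17 = 601080390/17.

Final answer: C_{16} = 35357670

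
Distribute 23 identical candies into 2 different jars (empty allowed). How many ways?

Stars and bars: C(n+k-1, k-1) = C(24,1).

Final answer: C(24,1) = 24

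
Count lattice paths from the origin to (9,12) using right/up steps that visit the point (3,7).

Paths (0,0)->(3,7): C(10,7) = 120.
Paths (3,7)->(9,12): C(11,5) = 462.
By multiplication principle: 120 x 462.

Final answer: 55440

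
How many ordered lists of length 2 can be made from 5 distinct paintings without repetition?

P(5,2) = 5!/(5-2)! = 5!/3!.

Final answer: P(5,2) = 20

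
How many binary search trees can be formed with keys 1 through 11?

The structures are counted by the Catalan number C_n. Here n = 11.
Using C_0 = 1 and C_(k+1) = C_k x 2(2k+1)/(k+2), build up term by term: C_1=1, C_2=2, C_3=5, C_4=14, C_5=42, C_6=132, C_7=429, C_8=1430, C_9=4862, C_10=16796, C_11=58786.

Final answer: C_{11} = 58786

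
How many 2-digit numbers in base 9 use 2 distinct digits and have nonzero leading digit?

The leading digit has 8 choices (anything but zero); the next has 8 (anything but the first), then 7, and so on, one fewer each time.
Total: 8 x 8.

Final answer: 64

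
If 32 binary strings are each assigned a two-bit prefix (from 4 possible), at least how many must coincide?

There are 4 possible values for two-bit prefix. With 32 binary strings and 4 categories, by pigeonhole: ceiling(32/4).

Final answer: 8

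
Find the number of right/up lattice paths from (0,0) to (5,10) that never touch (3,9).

Total paths to (5,10): C(15,10) = 3003.
Paths through (3,9): C(12,9) x C(3,1) = 660.
Avoiding (3,9): 3003 - 660.

Final answer: 2343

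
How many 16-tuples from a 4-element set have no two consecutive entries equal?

Let g(n) count such strings. g(1) = 4, and each valid string of length n-1 extends in 3 ways (any symbol but the last), so g(n) = 3 g(n-1).
Total: g(16) = 4 x 3^15.

Final answer: 4 x 3^{15} = 57395628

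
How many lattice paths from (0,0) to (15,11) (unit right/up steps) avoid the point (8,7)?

Total paths to (15,11): C(26,11) = 7726160.
Paths through (8,7): C(15,7) x C(11,4) = 2123550.
Avoiding (8,7): 7726160 - 2123550.

Final answer: 5602610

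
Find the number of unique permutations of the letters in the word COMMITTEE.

Letters (C:1, E:2, I:1, M:2, O:1, T:2). Total letters: 9.
Permutations = 9!/(2! x 2! x 2!).

Final answer: 45360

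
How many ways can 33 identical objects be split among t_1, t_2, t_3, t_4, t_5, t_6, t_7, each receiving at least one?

Substitute t'_i = t_i - 1 (so t'_i >= 0). Then sum t'_i = 33 - 7 = 26.
Stars and bars: C(26+7-1, 7-1) = C(32,6).

Final answer: C(32,6) = 906192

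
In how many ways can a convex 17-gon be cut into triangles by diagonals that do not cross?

This is counted by the nth Catalan number C_n. Here n = 17 - 2 = 15.
Using C_0 = 1 and C_(k+1) = C_k x 2(2k+1)/(k+2), build up term by term: C_1=1, C_2=2, C_3=5, C_4=14, C_5=42, C_6=132, C_7=429, C_8=1430, C_9=4862, C_10=16796, C_11=58786, C_12=208012, C_13=742900, C_14=2674440, C_15=9694845.

Final answer: C_{15} = 9694845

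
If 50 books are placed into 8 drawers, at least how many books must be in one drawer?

By the pigeonhole principle: ceiling(50/8).

Final answer: 7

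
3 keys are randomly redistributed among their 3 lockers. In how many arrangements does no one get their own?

Derangements satisfy D(n) = (n-1)(D(n-1) + D(n-2)), starting from D(0)=1, D(1)=0.
D(2) = 1 x (0 + 1) = 1
D(3) = 2 x (D(2) + D(1)) = 2 x (1 + 0)

Final answer: D(3) = 2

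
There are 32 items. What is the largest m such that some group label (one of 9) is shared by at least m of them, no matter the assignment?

There are 9 possible values for group label (one of 9). With 32 items and 9 categories, by pigeonhole: ceiling(32/9).

Final answer: 4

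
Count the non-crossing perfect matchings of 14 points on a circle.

The structures are counted by the Catalan number C_n. Here n = 14/2 = 7.
Using C_0 = 1 and C_(k+1) = C_k x 2(2k+1)/(k+2), build up term by term: C_1=1, C_2=2, C_3=5, C_4=14, C_5=42, C_6=132, C_7=429.

Final answer: C_{7} = 429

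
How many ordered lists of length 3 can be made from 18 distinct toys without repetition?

P(18,3) = 18!/(18-3)! = 18!/15!.

Final answer: P(18,3) = 4896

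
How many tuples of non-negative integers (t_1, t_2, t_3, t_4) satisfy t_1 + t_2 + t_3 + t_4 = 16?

Stars and bars with 16 stars and 3 bars:
C(16+4-1, 4-1) = C(19,3).

Final answer: C(19,3) = 969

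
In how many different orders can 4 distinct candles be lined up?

The number of ways to arrange 4 distinct objects is 4!.

Final answer: 4! = 24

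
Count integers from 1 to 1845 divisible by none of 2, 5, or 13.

|div by 2|=922, |div by 5|=369, |div by 13|=141.
|div by 2&5|=184, |div by 2&13|=70, |div by 5&13|=28, |div by all|=14.
By inclusion-exclusion, divisible by at least one: 922+369+141-184-70-28+14 = 1164.
Not divisible by any: 1845 - 1164.

Final answer: 681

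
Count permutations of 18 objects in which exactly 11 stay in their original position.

Choose which 11 elements are fixed: C(18,11) = 31824.
Derange the remaining 7 using D(j) = (j-1)(D(j-1) + D(j-2)), D(0)=1, D(1)=0: D(2)=1, D(3)=2, D(4)=9, D(5)=44, D(6)=265, D(7)=1854.
Total: 31824 x 1854.

Final answer: C(18,11) D(7) = 59001696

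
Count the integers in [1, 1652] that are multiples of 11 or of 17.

Multiples of 11: 150. Multiples of 17: 97. Of both (lcm=187): 8.
By inclusion-exclusion: 150 + 97 - 8.

Final answer: 239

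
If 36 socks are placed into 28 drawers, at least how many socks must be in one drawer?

By the pigeonhole principle: ceiling(36/28).

Final answer: 2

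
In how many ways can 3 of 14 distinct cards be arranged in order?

P(14,3) = 14!/(14-3)! = 14!/11!.

Final answer: P(14,3) = 2184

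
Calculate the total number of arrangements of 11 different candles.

The number of ways to arrange 11 distinct objects is 11!.

Final answer: 11! = 39916800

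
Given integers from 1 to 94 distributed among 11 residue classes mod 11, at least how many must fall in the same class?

By pigeonhole with 94 objects and 11 categories: ceiling(94/11).

Final answer: 9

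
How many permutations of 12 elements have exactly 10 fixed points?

Choose which 10 elements are fixed: C(12,10) = 66.
Derange the remaining 2 using D(j) = (j-1)(D(j-1) + D(j-2)), D(0)=1, D(1)=0: D(2)=1.
Total: 66 x 1.

Final answer: C(12,10) D(2) = 66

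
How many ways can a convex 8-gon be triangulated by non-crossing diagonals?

The structures are counted by the Catalan number C_n. Here n = 8 - 2 = 6.
Using C_0 = 1 and C_(k+1) = C_k x 2(2k+1)/(k+2), build up term by term: C_1=1, C_2=2, C_3=5, C_4=14, C_5=42, C_6=132.

Final answer: C_{6} = 132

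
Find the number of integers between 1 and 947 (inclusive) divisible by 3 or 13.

Multiples of 3: 315. Multiples of 13: 72. Of both (lcm=39): 24.
By inclusion-exclusion: 315 + 72 - 24.

Final answer: 363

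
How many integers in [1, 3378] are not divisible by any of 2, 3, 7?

|div by 2|=1689, |div by 3|=1126, |div by 7|=482.
|div by 2&3|=563, |div by 2&7|=241, |div by 3&7|=160, |div by all|=80.
By inclusion-exclusion, divisible by at least one: 1689+1126+482-563-241-160+80 = 2413.
Not divisible by any: 3378 - 2413.

Final answer: 965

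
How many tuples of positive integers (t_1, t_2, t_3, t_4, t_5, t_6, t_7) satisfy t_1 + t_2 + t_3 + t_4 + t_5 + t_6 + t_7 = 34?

Substitute t'_i = t_i - 1 (so t'_i >= 0). Then sum t'_i = 34 - 7 = 27.
Stars and bars: C(27+7-1, 7-1) = C(33,6).

Final answer: C(33,6) = 1107568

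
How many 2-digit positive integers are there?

These are the integers in [10^1, 10^2), so the count is 10^2 - 10^1 = 9 x 10^1.

Final answer: 90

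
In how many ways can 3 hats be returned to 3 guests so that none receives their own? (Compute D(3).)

Derangements satisfy D(n) = (n-1)(D(n-1) + D(n-2)), starting from D(0)=1, D(1)=0.
D(2) = 1 x (0 + 1) = 1
D(3) = 2 x (D(2) + D(1)) = 2 x (1 + 0)

Final answer: D(3) = 2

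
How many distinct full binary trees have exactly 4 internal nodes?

This is a standard Catalan-number count: the answer is C_n. Here n = 4.
Using C_0 = 1 and C_(k+1) = C_k x 2(2k+1)/(k+2), build up term by term: C_1=1, C_2=2, C_3=5, C_4=14.

Final answer: C_{4} = 14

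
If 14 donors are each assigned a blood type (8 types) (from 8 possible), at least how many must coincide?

There are 8 possible values for blood type (8 types). With 14 donors and 8 categories, by pigeonhole: ceiling(14/8).

Final answer: 2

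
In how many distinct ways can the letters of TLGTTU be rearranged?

Letters (G:1, L:1, T:3, U:1). Total letters: 6.
Permutations = 6!/(3!).

Final answer: 120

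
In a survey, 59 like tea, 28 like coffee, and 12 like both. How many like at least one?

|A union B| = |A| + |B| - |A intersect B| = 59 + 28 - 12.

Final answer: 75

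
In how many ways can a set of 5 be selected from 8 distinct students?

C(8,5) = 8!/(5! x (8-5)!).

Final answer: C(8,5) = 56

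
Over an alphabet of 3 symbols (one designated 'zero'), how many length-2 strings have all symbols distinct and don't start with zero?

The leading digit has 2 choices (anything but zero); the next has 2 (anything but the first), then 1, and so on, one fewer each time.
Total: 2 x 2.

Final answer: 4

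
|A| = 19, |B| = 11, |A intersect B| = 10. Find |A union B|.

|A union B| = |A| + |B| - |A intersect B| = 19 + 11 - 10.

Final answer: 20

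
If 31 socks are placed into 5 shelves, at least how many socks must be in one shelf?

By the pigeonhole principle: ceiling(31/5).

Final answer: 7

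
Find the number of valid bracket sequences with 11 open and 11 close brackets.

This is counted by the nth Catalan number C_n. Here n = 11 (pairs).
C_n = C(2n,n)/(n+1), so C_{11} = C(22,11)/12 = 705432/12.

Final answer: C_{11} = 58786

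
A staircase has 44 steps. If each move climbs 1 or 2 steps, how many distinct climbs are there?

Let f(n) count the ways. The last step is size 1 or 2, so f(n) = f(n-1) + f(n-2) with f(1)=1, f(2)=2.
Computing successive values: f(1)=1, f(2)=2, f(3)=3, f(4)=5, f(5)=8, f(6)=13, f(7)=21, f(8)=34, f(9)=55, f(10)=89, f(11)=144, f(12)=233, f(13)=377, f(14)=610, f(15)=987, f(16)=1597, f(17)=2584, f(18)=4181, f(19)=6765, f(20)=10946, f(21)=17711, f(22)=28657, f(23)=46368, f(24)=75025, f(25)=121393, f(26)=196418, f(27)=317811, f(28)=514229, f(29)=832040, f(30)=1346269, f(31)=2178309, f(32)=3524578, f(33)=5702887, f(34)=9227465, f(35)=14930352, f(36)=24157817, f(37)=39088169, f(38)=63245986, f(39)=102334155, f(40)=165580141, f(41)=267914296, f(42)=433494437, f(43)=701408733, f(44)=1134903170.

Final answer: 1134903170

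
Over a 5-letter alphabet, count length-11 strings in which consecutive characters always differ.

Let g(n) count such strings. g(1) = 5, and each valid string of length n-1 extends in 4 ways (any symbol but the last), so g(n) = 4 g(n-1).
Total: g(11) = 5 x 4^10.

Final answer: 5 x 4^{10} = 5242880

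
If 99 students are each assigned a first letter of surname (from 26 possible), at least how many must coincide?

There are 26 possible values for first letter of surname. With 99 students and 26 categories, by pigeonhole: ceiling(99/26).

Final answer: 4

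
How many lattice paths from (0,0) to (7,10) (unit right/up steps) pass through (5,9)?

Paths (0,0)->(5,9): C(14,9) = 2002.
Paths (5,9)->(7,10): C(3,1) = 3.
By multiplication principle: 2002 x 3.

Final answer: 6006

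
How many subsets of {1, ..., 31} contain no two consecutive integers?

Condition on whether n belongs to the subset: if not, any valid subset of {1, ..., n-1} works (a(n-1)); if so, n-1 is excluded and the rest is a valid subset of {1, ..., n-2} (a(n-2)). Hence a(n) = a(n-1) + a(n-2), a(1)=2, a(2)=3.
Iterating the recurrence: a(1)=2, a(2)=3, a(3)=5, a(4)=8, a(5)=13, a(6)=21, a(7)=34, a(8)=55, a(9)=89, a(10)=144, a(11)=233, a(12)=377, a(13)=610, a(14)=987, a(15)=1597, a(16)=2584, a(17)=4181, a(18)=6765, a(19)=10946, a(20)=17711, a(21)=28657, a(22)=46368, a(23)=75025, a(24)=121393, a(25)=196418, a(26)=317811, a(27)=514229, a(28)=832040, a(29)=1346269, a(30)=2178309, a(31)=3524578.

Final answer: 3524578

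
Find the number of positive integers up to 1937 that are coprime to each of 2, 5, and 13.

|div by 2|=968, |div by 5|=387, |div by 13|=149.
|div by 2&5|=193, |div by 2&13|=74, |div by 5&13|=29, |div by all|=14.
By inclusion-exclusion, divisible by at least one: 968+387+149-193-74-29+14 = 1222.
Not divisible by any: 1937 - 1222.

Final answer: 715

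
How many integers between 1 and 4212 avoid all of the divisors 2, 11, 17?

|div by 2|=2106, |div by 11|=382, |div by 17|=247.
|div by 2&11|=191, |div by 2&17|=123, |div by 11&17|=22, |div by all|=11.
By inclusion-exclusion, divisible by at least one: 2106+382+247-191-123-22+11 = 2410.
Not divisible by any: 4212 - 2410.

Final answer: 1802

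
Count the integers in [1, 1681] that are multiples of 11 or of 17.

Multiples of 11: 152. Multiples of 17: 98. Of both (lcm=187): 8.
By inclusion-exclusion: 152 + 98 - 8.

Final answer: 242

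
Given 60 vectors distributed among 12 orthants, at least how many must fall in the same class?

By pigeonhole with 60 objects and 12 categories: ceiling(60/12).

Final answer: 5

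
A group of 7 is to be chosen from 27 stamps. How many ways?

C(27,7) = 27!/(7! x 20!).

Final answer: \binom{27}{7} = 888030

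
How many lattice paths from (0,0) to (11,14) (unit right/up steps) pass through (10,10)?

Paths (0,0)->(10,10): C(20,10) = 184756.
Paths (10,10)->(11,14): C(5,4) = 5.
By multiplication principle: 184756 x 5.

Final answer: 923780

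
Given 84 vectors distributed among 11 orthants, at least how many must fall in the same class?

By pigeonhole with 84 objects and 11 categories: ceiling(84/11).

Final answer: 8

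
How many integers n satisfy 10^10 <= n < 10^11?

First digit: 9 choices (1-9). Each of the remaining 10 digits: 10 choices.
Total: 9 x 10^10.

Final answer: 90000000000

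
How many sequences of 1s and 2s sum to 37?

Condition on the final move: it is a 1-step (f(n-1) ways to get there) or a 2-step (f(n-2) ways), so f(n) = f(n-1) + f(n-2), with f(1)=1, f(2)=2.
Building up term by term: f(1)=1, f(2)=2, f(3)=3, f(4)=5, f(5)=8, f(6)=13, f(7)=21, f(8)=34, f(9)=55, f(10)=89, f(11)=144, f(12)=233, f(13)=377, f(14)=610, f(15)=987, f(16)=1597, f(17)=2584, f(18)=4181, f(19)=6765, f(20)=10946, f(21)=17711, f(22)=28657, f(23)=46368, f(24)=75025, f(25)=121393, f(26)=196418, f(27)=317811, f(28)=514229, f(29)=832040, f(30)=1346269, f(31)=2178309, f(32)=3524578, f(33)=5702887, f(34)=9227465, f(35)=14930352, f(36)=24157817, f(37)=39088169.

Final answer: 39088169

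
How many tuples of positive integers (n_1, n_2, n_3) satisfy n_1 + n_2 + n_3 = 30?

Substitute n'_i = n_i - 1 (so n'_i >= 0). Then sum n'_i = 30 - 3 = 27.
Stars and bars: C(27+3-1, 3-1) = C(29,2).

Final answer: C(29,2) = 406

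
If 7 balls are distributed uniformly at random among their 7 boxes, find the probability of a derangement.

Derangements satisfy D(n) = (n-1)(D(n-1) + D(n-2)), starting from D(0)=1, D(1)=0.
Building up: D(2)=1, D(3)=2, D(4)=9, D(5)=44, D(6)=265, D(7)=1854.
Total arrangements: 7! = 5040.
Probability = D(7)/7! = 103/280.

Final answer: D(7)/7! = 1854/5040 = 0.367857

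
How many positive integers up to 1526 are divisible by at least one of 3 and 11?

Multiples of 3: 508. Multiples of 11: 138. Of both (lcm=33): 46.
By inclusion-exclusion: 508 + 138 - 46.

Final answer: 600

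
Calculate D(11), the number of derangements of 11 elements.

Use the recurrence D(n) = (n-1)(D(n-1) + D(n-2)) with D(0)=1, D(1)=0.
Building up: D(2)=1, D(3)=2, D(4)=9, D(5)=44, D(6)=265, D(7)=1854, D(8)=14833, D(9)=133496, D(10)=1334961.
D(11) = 10 x (D(10) + D(9)) = 10 x (1334961 + 133496).

Final answer: D(11) = 14684570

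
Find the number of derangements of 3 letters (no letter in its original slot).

Derangements satisfy D(n) = (n-1)(D(n-1) + D(n-2)), starting from D(0)=1, D(1)=0.
D(2) = 1 x (0 + 1) = 1
D(3) = 2 x (D(2) + D(1)) = 2 x (1 + 0)

Final answer: D(3) = 2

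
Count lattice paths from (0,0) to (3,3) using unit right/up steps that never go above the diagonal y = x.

Total monotonic paths to (3,3): C(6,3) = 20.
Paths that cross above y=x (reflection bijection): C(6,4) = 15.
Valid Dyck paths: 20 - 15.
(Check: C(6,3) - C(6,4) = C(6,3)/4, the Catalan number C_{3}.)

Final answer: C_{3} = 5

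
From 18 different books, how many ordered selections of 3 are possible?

P(18,3) = 18!/(18-3)! = 18!/15!.

Final answer: P(18,3) = 4896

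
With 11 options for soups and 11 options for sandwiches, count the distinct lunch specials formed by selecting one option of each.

By the multiplication principle: 11 x 11.

Final answer: 121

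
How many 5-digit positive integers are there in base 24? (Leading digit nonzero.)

In base 24, the leading digit has 23 choices (1..23); each of the remaining 4 digits has 24 choices.
Total: 23 x 24^4.

Final answer: 7630848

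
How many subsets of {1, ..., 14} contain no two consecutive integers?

Let a(n) count such subsets of {1, ..., n}. Either n is excluded (a(n-1) ways) or n is included, forcing n-1 out (a(n-2) ways), so a(n) = a(n-1) + a(n-2) with a(1)=2, a(2)=3.
Iterating the recurrence: a(1)=2, a(2)=3, a(3)=5, a(4)=8, a(5)=13, a(6)=21, a(7)=34, a(8)=55, a(9)=89, a(10)=144, a(11)=233, a(12)=377, a(13)=610, a(14)=987.

Final answer: 987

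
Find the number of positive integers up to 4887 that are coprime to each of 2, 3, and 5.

|div by 2|=2443, |div by 3|=1629, |div by 5|=977.
|div by 2&3|=814, |div by 2&5|=488, |div by 3&5|=325, |div by all|=162.
By inclusion-exclusion, divisible by at least one: 2443+1629+977-814-488-325+162 = 3584.
Not divisible by any: 4887 - 3584.

Final answer: 1303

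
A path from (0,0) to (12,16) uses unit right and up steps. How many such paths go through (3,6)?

Paths (0,0)->(3,6): C(9,6) = 84.
Paths (3,6)->(12,16): C(19,10) = 92378.
By multiplication principle: 84 x 92378.

Final answer: 7759752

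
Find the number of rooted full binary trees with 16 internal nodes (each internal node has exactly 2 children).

This is counted by the nth Catalan number C_n. Here n = 16.
C_n = C(2n,n)/(n+1), so C_{16} = C(32,16)/17 = 601080390/17.

Final answer: C_{16} = 35357670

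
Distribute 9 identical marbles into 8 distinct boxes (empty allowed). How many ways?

Stars and bars: C(n+k-1, k-1) = C(16,7).

Final answer: C(16,7) = 11440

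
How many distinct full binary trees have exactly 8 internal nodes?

This is a standard Catalan-number count: the answer is C_n. Here n = 8.
C_n = (2n)!/(n!(n+1)!), so C_{8} = 16!/(8! x 9!) = C(16,8)/9 = 12870/9.

Final answer: C_{8} = 1430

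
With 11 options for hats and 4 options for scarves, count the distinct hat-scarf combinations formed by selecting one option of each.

By the multiplication principle: 11 x 4.

Final answer: 44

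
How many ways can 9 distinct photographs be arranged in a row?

The number of ways to arrange 9 distinct objects is 9!.

Final answer: 9! = 362880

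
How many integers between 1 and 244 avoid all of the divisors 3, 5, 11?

|div by 3|=81, |div by 5|=48, |div by 11|=22.
|div by 3&5|=16, |div by 3&11|=7, |div by 5&11|=4, |div by all|=1.
By inclusion-exclusion, divisible by at least one: 81+48+22-16-7-4+1 = 125.
Not divisible by any: 244 - 125.

Final answer: 119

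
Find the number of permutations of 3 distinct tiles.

The number of ways to arrange 3 distinct objects is 3!.

Final answer: 3! = 6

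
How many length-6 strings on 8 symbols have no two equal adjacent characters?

Let g(n) count such strings. g(1) = 8, and each valid string of length n-1 extends in 7 ways (any symbol but the last), so g(n) = 7 g(n-1).
Total: g(6) = 8 x 7^5.

Final answer: 8 x 7^{5} = 134456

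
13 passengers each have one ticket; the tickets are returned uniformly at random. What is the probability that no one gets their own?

D(n) = (n-1)(D(n-1) + D(n-2)), D(0)=1, D(1)=0.
Building up: D(2)=1, D(3)=2, D(4)=9, D(5)=44, D(6)=265, D(7)=1854, D(8)=14833, D(9)=133496, D(10)=1334961, D(11)=14684570, D(12)=176214841, D(13)=2290792932.
Total arrangements: 13! = 6227020800.
Probability = D(13)/13! = 63633137/172972800.

Final answer: D(13)/13! = 2290792932/6227020800 = 0.367879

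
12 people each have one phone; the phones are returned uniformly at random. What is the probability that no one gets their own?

D(n) = (n-1)(D(n-1) + D(n-2)), D(0)=1, D(1)=0.
Building up: D(2)=1, D(3)=2, D(4)=9, D(5)=44, D(6)=265, D(7)=1854, D(8)=14833, D(9)=133496, D(10)=1334961, D(11)=14684570, D(12)=176214841.
Total arrangements: 12! = 479001600.
Probability = D(12)/12! = 16019531/43545600.

Final answer: D(12)/12! = 176214841/479001600 = 0.367879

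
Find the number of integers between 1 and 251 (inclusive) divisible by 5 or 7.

Multiples of 5: 50. Multiples of 7: 35. Of both (lcm=35): 7.
By inclusion-exclusion: 50 + 35 - 7.

Final answer: 78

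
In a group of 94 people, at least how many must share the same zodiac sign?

There are 12 possible values for zodiac sign. With 94 people and 12 categories, by pigeonhole: ceiling(94/12).

Final answer: 8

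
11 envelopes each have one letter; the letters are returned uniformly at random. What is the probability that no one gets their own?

Derangements satisfy D(n) = (n-1)(D(n-1) + D(n-2)), starting from D(0)=1, D(1)=0.
Building up: D(2)=1, D(3)=2, D(4)=9, D(5)=44, D(6)=265, D(7)=1854, D(8)=14833, D(9)=133496, D(10)=1334961, D(11)=14684570.
Total arrangements: 11! = 39916800.
Probability = D(11)/11! = 1468457/3991680.

Final answer: D(11)/11! = 14684570/39916800 = 0.367879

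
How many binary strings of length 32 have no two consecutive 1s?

Let a(n) count valid strings. If the last bit is 0 the prefix is any valid string of length n-1; if it is 1 the string must end in 01 with a valid prefix of length n-2. So a(n) = a(n-1) + a(n-2), a(1)=2, a(2)=3.
Computing successive values: a(1)=2, a(2)=3, a(3)=5, a(4)=8, a(5)=13, a(6)=21, a(7)=34, a(8)=55, a(9)=89, a(10)=144, a(11)=233, a(12)=377, a(13)=610, a(14)=987, a(15)=1597, a(16)=2584, a(17)=4181, a(18)=6765, a(19)=10946, a(20)=17711, a(21)=28657, a(22)=46368, a(23)=75025, a(24)=121393, a(25)=196418, a(26)=317811, a(27)=514229, a(28)=832040, a(29)=1346269, a(30)=2178309, a(31)=3524578, a(32)=5702887.

Final answer: 5702887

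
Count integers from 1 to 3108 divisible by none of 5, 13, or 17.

|div by 5|=621, |div by 13|=239, |div by 17|=182.
|div by 5&13|=47, |div by 5&17|=36, |div by 13&17|=14, |div by all|=2.
By inclusion-exclusion, divisible by at least one: 621+239+182-47-36-14+2 = 947.
Not divisible by any: 3108 - 947.

Final answer: 2161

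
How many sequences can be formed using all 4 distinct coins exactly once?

The number of ways to arrange 4 distinct objects is 4!.

Final answer: 4! = 24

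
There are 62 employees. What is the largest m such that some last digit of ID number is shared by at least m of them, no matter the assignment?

There are 10 possible values for last digit of ID number. With 62 employees and 10 categories, by pigeonhole: ceiling(62/10).

Final answer: 7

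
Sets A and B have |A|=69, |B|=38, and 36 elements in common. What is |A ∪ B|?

|A union B| = |A| + |B| - |A intersect B| = 69 + 38 - 36.

Final answer: 71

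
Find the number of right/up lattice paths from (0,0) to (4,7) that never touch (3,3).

Total paths to (4,7): C(11,7) = 330.
Paths through (3,3): C(6,3) x C(5,4) = 100.
Avoiding (3,3): 330 - 100.

Final answer: 230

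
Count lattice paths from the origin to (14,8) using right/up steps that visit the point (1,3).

Paths (0,0)->(1,3): C(4,3) = 4.
Paths (1,3)->(14,8): C(18,5) = 8568.
By multiplication principle: 4 x 8568.

Final answer: 34272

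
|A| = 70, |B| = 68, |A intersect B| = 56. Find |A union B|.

|A union B| = |A| + |B| - |A intersect B| = 70 + 68 - 56.

Final answer: 82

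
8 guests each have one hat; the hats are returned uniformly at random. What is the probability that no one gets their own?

Derangements satisfy D(n) = (n-1)(D(n-1) + D(n-2)), starting from D(0)=1, D(1)=0.
Building up: D(2)=1, D(3)=2, D(4)=9, D(5)=44, D(6)=265, D(7)=1854, D(8)=14833.
Total arrangements: 8! = 40320.
Probability = D(8)/8! = 2119/5760.

Final answer: D(8)/8! = 14833/40320 = 0.367882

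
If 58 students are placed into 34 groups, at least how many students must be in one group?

By the pigeonhole principle: ceiling(58/34).

Final answer: 2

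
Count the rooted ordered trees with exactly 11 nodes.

This is counted by the nth Catalan number C_n. Here n = 11 - 1 = 10.
C_n = C(2n,n) - C(2n,n+1), so C_{10} = C(20,10) - C(20,11) = 184756 - 167960.

Final answer: C_{10} = 16796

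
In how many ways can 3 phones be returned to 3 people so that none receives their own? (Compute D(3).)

Derangements satisfy D(n) = (n-1)(D(n-1) + D(n-2)), starting from D(0)=1, D(1)=0.
D(2) = 1 x (0 + 1) = 1
D(3) = 2 x (D(2) + D(1)) = 2 x (1 + 0)

Final answer: D(3) = 2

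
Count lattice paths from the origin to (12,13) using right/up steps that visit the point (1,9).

Paths (0,0)->(1,9): C(10,9) = 10.
Paths (1,9)->(12,13): C(15,4) = 1365.
By multiplication principle: 10 x 1365.

Final answer: 13650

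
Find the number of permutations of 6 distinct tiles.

The number of ways to arrange 6 distinct objects is 6!.

Final answer: 6! = 720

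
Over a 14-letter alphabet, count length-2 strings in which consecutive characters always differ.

First character: 14 choices. Each subsequent: 13 choices (must differ from the previous one).
Total: 14 x 13^1.

Final answer: 14 x 13^{1} = 182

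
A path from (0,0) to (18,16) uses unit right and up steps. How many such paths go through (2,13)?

Paths (0,0)->(2,13): C(15,13) = 105.
Paths (2,13)->(18,16): C(19,3) = 969.
By multiplication principle: 105 x 969.

Final answer: 101745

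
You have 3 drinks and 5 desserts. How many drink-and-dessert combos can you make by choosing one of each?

By the multiplication principle: 3 x 5.

Final answer: 15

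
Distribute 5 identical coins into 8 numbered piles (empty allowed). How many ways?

Stars and bars: C(n+k-1, k-1) = C(12,7).

Final answer: C(12,7) = 792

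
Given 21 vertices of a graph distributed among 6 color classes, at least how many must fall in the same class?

By pigeonhole with 21 objects and 6 categories: ceiling(21/6).

Final answer: 4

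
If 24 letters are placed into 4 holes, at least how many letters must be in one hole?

By the pigeonhole principle: ceiling(24/4).

Final answer: 6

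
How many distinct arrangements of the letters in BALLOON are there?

Letters (A:1, B:1, L:2, N:1, O:2). Total letters: 7.
Permutations = 7!/(2! x 2!).

Final answer: 1260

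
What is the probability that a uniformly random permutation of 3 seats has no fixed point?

D(n) = (n-1)(D(n-1) + D(n-2)), D(0)=1, D(1)=0.
Building up: D(2)=1, D(3)=2.
Total arrangements: 3! = 6.
Probability = D(3)/3! = 1/3.

Final answer: D(3)/3! = 2/6 = 0.333333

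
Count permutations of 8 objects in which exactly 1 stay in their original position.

Choose which 1 elements are fixed: C(8,1) = 8.
Derange the remaining 7 using D(j) = (j-1)(D(j-1) + D(j-2)), D(0)=1, D(1)=0: D(2)=1, D(3)=2, D(4)=9, D(5)=44, D(6)=265, D(7)=1854.
Total: 8 x 1854.

Final answer: C(8,1) D(7) = 14832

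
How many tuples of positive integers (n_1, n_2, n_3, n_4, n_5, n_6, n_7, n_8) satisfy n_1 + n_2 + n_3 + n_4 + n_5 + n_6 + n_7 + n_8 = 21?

Substitute n'_i = n_i - 1 (so n'_i >= 0). Then sum n'_i = 21 - 8 = 13.
Stars and bars: C(13+8-1, 8-1) = C(20,7).

Final answer: C(20,7) = 77520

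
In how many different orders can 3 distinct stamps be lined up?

The number of ways to arrange 3 distinct objects is 3!.

Final answer: 3! = 6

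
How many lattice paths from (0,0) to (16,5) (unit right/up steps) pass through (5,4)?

Paths (0,0)->(5,4): C(9,4) = 126.
Paths (5,4)->(16,5): C(12,1) = 12.
By multiplication principle: 126 x 12.

Final answer: 1512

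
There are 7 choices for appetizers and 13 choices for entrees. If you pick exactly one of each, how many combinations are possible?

By the multiplication principle: 7 x 13.

Final answer: 91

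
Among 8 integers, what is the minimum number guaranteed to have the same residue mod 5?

There are 5 possible values for residue mod 5. With 8 integers and 5 categories, by pigeonhole: ceiling(8/5).

Final answer: 2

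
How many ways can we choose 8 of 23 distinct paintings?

C(23,8) = 23!/(8! x (23-8)!).

Final answer: C(23,8) = 490314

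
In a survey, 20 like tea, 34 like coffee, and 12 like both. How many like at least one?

|A union B| = |A| + |B| - |A intersect B| = 20 + 34 - 12.

Final answer: 42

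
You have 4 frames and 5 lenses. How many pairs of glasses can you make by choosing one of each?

By the multiplication principle: 4 x 5.

Final answer: 20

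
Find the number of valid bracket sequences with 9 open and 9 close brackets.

This is counted by the nth Catalan number C_n. Here n = 9 (pairs).
Using C_0 = 1 and C_(k+1) = C_k x 2(2k+1)/(k+2), build up term by term: C_1=1, C_2=2, C_3=5, C_4=14, C_5=42, C_6=132, C_7=429, C_8=1430, C_9=4862.

Final answer: C_{9} = 4862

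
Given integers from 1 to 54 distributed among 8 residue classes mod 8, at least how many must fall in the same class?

By pigeonhole with 54 objects and 8 categories: ceiling(54/8).

Final answer: 7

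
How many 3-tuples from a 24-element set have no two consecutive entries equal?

First character: 24 choices. Each subsequent: 23 choices (must differ from the previous one).
Total: 24 x 23^2.

Final answer: 24 x 23^{2} = 12696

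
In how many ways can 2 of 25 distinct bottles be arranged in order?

P(25,2) = 25!/(25-2)! = 25!/23!.

Final answer: P(25,2) = 600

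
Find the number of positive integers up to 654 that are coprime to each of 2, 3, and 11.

|div by 2|=327, |div by 3|=218, |div by 11|=59.
|div by 2&3|=109, |div by 2&11|=29, |div by 3&11|=19, |div by all|=9.
By inclusion-exclusion, divisible by at least one: 327+218+59-109-29-19+9 = 456.
Not divisible by any: 654 - 456.

Final answer: 198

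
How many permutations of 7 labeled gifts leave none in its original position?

Use the recurrence D(n) = (n-1)(D(n-1) + D(n-2)) with D(0)=1, D(1)=0.
D(2) = 1 x (0 + 1) = 1
D(3) = 2 x (1 + 0) = 2
D(4) = 3 x (2 + 1) = 9
D(5) = 4 x (9 + 2) = 44
D(6) = 5 x (44 + 9) = 265
D(7) = 6 x (D(6) + D(5)) = 6 x (265 + 44)

Final answer: D(7) = 1854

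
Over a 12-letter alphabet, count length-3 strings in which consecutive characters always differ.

First character: 12 choices. Each subsequent: 11 choices (must differ from the previous one).
Total: 12 x 11^2.

Final answer: 12 x 11^{2} = 1452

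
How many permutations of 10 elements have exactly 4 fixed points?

Choose which 4 elements are fixed: C(10,4) = 210.
Derange the remaining 6 using D(j) = (j-1)(D(j-1) + D(j-2)), D(0)=1, D(1)=0: D(2)=1, D(3)=2, D(4)=9, D(5)=44, D(6)=265.
Total: 210 x 265.

Final answer: C(10,4) D(6) = 55650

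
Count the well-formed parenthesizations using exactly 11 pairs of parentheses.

This is counted by the nth Catalan number C_n. Here n = 11 (pairs).
C_n = C(2n,n)/(n+1), so C_{11} = C(22,11)/12 = 705432/12.

Final answer: C_{11} = 58786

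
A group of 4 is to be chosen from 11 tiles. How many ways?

C(11,4) = 11!/(4! x 7!).

Final answer: \binom{11}{4} = 330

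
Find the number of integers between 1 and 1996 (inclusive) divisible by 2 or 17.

Multiples of 2: 998. Multiples of 17: 117. Of both (lcm=34): 58.
By inclusion-exclusion: 998 + 117 - 58.

Final answer: 1057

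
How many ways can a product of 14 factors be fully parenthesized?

This is a standard Catalan-number count: the answer is C_n. Here n = 14 - 1 = 13.
C_n = (2n)!/(n!(n+1)!), so C_{13} = 26!/(13! x 14!) = C(26,13)/14 = 10400600/14.

Final answer: C_{13} = 742900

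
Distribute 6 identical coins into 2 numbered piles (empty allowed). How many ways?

Stars and bars: C(n+k-1, k-1) = C(7,1).

Final answer: C(7,1) = 7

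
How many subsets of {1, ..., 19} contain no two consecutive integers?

Let a(n) count such subsets of {1, ..., n}. Either n is excluded (a(n-1) ways) or n is included, forcing n-1 out (a(n-2) ways), so a(n) = a(n-1) + a(n-2) with a(1)=2, a(2)=3.
Building up term by term: a(1)=2, a(2)=3, a(3)=5, a(4)=8, a(5)=13, a(6)=21, a(7)=34, a(8)=55, a(9)=89, a(10)=144, a(11)=233, a(12)=377, a(13)=610, a(14)=987, a(15)=1597, a(16)=2584, a(17)=4181, a(18)=6765, a(19)=10946.

Final answer: 10946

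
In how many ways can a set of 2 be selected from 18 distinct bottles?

C(18,2) = 18!/(2! x (18-2)!).

Final answer: C(18,2) = 153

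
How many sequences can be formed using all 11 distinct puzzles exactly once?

The number of ways to arrange 11 distinct objects is 11!.

Final answer: 11! = 39916800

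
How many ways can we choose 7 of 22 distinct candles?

C(22,7) = 22!/(7! x (22-7)!).

Final answer: C(22,7) = 170544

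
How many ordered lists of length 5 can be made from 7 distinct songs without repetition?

P(7,5) = 7!/(7-5)! = 7!/2!.

Final answer: P(7,5) = 2520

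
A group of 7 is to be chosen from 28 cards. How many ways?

C(28,7) = 28!/(7! x 21!).

Final answer: \binom{28}{7} = 1184040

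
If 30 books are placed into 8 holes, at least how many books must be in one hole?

By the pigeonhole principle: ceiling(30/8).

Final answer: 4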